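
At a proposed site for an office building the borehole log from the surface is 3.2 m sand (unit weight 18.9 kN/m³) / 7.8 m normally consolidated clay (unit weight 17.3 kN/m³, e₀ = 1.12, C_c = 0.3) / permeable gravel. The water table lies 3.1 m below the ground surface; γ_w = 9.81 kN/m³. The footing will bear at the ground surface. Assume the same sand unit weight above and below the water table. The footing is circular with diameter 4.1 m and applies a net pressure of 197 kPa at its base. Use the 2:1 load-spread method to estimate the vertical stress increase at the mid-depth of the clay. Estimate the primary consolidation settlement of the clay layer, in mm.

S_c ≈ 125 mm

Mid-depth of clay below the ground surface: z = 3.2 + 7.8/2 = 7.1 m.
Total vertical stress at mid-clay: σ_v = 18.9×3.2 + 17.3×3.9 = 127.95 kPa.
Pore pressure: u = 9.81×(7.1 − 3.1) = 39.24 kPa.
Initial effective stress: σ'_0 = σ_v − u = 127.95 − 39.24 = 88.71 kPa.
Stress increase at mid-clay by the 2:1 spreading method:
Δσ ≈ qD²/(D+z)² = 197×4.1²/(4.1+7.1)² = 26.4 kPa
Final effective stress: σ'_f = σ'_0 + Δσ = 88.71 + 26.4 = 115.11 kPa.
Normally consolidated clay, so the full stress increment lies on the virgin compression line:
S_c = C_c·H/(1+e₀)·log₁₀(σ'_f/σ'_0) = 0.3×7.8/(1+1.12)×log₁₀(115.11/88.71)
    = 1.1038 × 0.11314 = 0.1249 m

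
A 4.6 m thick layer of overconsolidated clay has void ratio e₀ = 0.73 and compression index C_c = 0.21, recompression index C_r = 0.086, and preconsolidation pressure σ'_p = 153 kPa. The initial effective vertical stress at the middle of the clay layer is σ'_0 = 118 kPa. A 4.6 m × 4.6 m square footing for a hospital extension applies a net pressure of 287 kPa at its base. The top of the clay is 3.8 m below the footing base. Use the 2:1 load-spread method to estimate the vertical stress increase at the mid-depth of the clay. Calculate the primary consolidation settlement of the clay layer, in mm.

Mid-depth of clay below the footing base: z = 3.8 + 4.6/2 = 6.1 m.
Stress increase at mid-clay by the 2:1 spreading method:
Δσ = qBL/((B+z)(L+z)) = 287×4.6×4.6/((4.6+6.1)(4.6+6.1)) = 53.043 kPa
Final effective stress: σ'_f = 118 + 53.043 = 171.04 kPa.
σ'_f = 171.04 > σ'_p = 153 kPa, so the stress path crosses the preconsolidation pressure — recompression up to σ'_p, then virgin compression beyond:
S_c = H/(1+e₀)·[C_r·log₁₀(σ'_p/σ'_0) + C_c·log₁₀(σ'_f/σ'_p)]
    = 4.6/1.73 × [0.086×log₁₀(153/118) + 0.21×log₁₀(171.04/153)]
    = 2.659 × [0.0097016 + 0.010165] = 0.05283 m

S_c ≈ 52.8 mm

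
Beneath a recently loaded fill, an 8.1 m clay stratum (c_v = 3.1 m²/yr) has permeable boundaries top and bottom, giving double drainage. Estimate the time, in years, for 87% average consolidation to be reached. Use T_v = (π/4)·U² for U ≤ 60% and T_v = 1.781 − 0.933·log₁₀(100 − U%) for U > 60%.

t ≈ 3.92 years

Drainage path length: H_d = H/2 = 4.05 m (double drainage).
U > 60%: T_v = 1.781 − 0.933·log₁₀(100 − 87) = 0.74169.
t = T_v·H_d²/c_v = 0.74169×4.05²/3.1 = 3.924 years.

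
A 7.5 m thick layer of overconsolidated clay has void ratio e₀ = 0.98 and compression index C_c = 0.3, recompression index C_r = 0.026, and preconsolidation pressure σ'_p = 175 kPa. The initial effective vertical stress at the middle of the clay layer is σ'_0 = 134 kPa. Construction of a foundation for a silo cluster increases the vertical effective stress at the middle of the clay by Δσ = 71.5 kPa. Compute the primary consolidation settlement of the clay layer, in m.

S_c ≈ 0.0907 m

Final effective stress: σ'_f = 134 + 71.5 = 205.5 kPa.
σ'_f = 205.5 > σ'_p = 175 kPa, so the stress path crosses the preconsolidation pressure — recompression up to σ'_p, then virgin compression beyond:
S_c = H/(1+e₀)·[C_r·log₁₀(σ'_p/σ'_0) + C_c·log₁₀(σ'_f/σ'_p)]
    = 7.5/1.98 × [0.026×log₁₀(175/134) + 0.3×log₁₀(205.5/175)]
    = 3.7879 × [0.0030143 + 0.020932] = 0.09071 m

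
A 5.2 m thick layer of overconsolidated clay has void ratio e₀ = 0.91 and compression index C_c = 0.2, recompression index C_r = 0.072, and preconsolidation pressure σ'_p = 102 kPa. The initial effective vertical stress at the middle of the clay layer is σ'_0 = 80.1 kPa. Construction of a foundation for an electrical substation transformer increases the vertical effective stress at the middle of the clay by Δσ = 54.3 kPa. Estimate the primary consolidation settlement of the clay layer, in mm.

Final effective stress: σ'_f = 80.1 + 54.3 = 134.4 kPa.
σ'_f = 134.4 > σ'_p = 102 kPa, so the stress path crosses the preconsolidation pressure — recompression up to σ'_p, then virgin compression beyond:
S_c = H/(1+e₀)·[C_r·log₁₀(σ'_p/σ'_0) + C_c·log₁₀(σ'_f/σ'_p)]
    = 5.2/1.91 × [0.072×log₁₀(102/80.1) + 0.2×log₁₀(134.4/102)]
    = 2.7225 × [0.0075577 + 0.02396] = 0.08581 m

S_c ≈ 85.8 mm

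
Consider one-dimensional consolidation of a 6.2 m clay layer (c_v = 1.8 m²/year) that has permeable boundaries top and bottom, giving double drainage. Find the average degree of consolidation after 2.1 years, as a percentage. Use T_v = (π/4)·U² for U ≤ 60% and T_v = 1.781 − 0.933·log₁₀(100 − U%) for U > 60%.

U ≈ 69.3 %

Drainage path length: H_d = H/2 = 3.1 m (double drainage).
T_v = c_v·t/H_d² = 1.8×2.1/3.1² = 0.39334.
T_v = 0.39334 corresponds to the U > 60% branch:
U = 1 − 10^((1.781 − T_v)/0.933)/100 = 0.6929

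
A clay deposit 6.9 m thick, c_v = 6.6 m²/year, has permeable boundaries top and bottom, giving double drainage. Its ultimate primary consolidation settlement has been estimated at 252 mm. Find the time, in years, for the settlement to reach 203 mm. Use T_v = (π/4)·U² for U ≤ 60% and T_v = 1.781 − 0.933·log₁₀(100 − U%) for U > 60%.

Drainage path length: H_d = H/2 = 3.45 m (double drainage).
U = S(t)/S_ult = 203/252 = 0.8056.
U > 60%: T_v = 1.781 − 0.933·log₁₀(100 − 80.556) = 0.57855.
t = T_v·H_d²/c_v = 0.57855×3.45²/6.6 = 1.043 years.

t ≈ 1.04 years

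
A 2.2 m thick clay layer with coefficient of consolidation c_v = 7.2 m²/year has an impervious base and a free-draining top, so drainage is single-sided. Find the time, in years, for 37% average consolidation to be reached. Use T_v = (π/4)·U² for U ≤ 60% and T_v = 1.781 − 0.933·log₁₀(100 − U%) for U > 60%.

Drainage path length: H_d = H = 2.2 m (single drainage).
U ≤ 60%: T_v = (π/4)·U² = (π/4)×0.37² = 0.10752.
t = T_v·H_d²/c_v = 0.10752×2.2²/7.2 = 0.07228 years.

t ≈ 0.0723 years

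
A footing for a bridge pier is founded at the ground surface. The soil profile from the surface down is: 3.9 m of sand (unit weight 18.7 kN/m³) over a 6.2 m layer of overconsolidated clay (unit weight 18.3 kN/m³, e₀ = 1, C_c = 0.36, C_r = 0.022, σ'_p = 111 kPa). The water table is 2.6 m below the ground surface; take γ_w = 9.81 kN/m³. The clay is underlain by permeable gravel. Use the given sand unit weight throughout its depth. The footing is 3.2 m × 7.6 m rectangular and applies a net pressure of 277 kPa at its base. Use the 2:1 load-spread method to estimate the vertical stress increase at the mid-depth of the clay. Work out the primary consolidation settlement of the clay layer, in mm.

S_c ≈ 90.4 mm

Mid-depth of clay below the ground surface: z = 3.9 + 6.2/2 = 7 m.
Total vertical stress at mid-clay: σ_v = 18.7×3.9 + 18.3×3.1 = 129.66 kPa.
Pore pressure: u = 9.81×(7 − 2.6) = 43.164 kPa.
Initial effective stress: σ'_0 = σ_v − u = 129.66 − 43.164 = 86.496 kPa.
Stress increase at mid-clay by the 2:1 spreading method:
Δσ = qBL/((B+z)(L+z)) = 277×3.2×7.6/((3.2+7)(7.6+7)) = 45.237 kPa
Final effective stress: σ'_f = 86.496 + 45.237 = 131.73 kPa.
σ'_f = 131.73 > σ'_p = 111 kPa, so the stress path crosses the preconsolidation pressure — recompression up to σ'_p, then virgin compression beyond:
S_c = H/(1+e₀)·[C_r·log₁₀(σ'_p/σ'_0) + C_c·log₁₀(σ'_f/σ'_p)]
    = 6.2/2 × [0.022×log₁₀(111/86.496) + 0.36×log₁₀(131.73/111)]
    = 3.1 × [0.0023832 + 0.02677] = 0.09037 m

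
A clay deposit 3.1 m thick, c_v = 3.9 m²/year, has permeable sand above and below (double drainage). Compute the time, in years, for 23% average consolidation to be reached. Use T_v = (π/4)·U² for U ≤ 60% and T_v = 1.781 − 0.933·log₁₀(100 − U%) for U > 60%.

t ≈ 0.0256 years

Drainage path length: H_d = H/2 = 1.55 m (double drainage).
U ≤ 60%: T_v = (π/4)·U² = (π/4)×0.23² = 0.041548.
t = T_v·H_d²/c_v = 0.041548×1.55²/3.9 = 0.02559 years.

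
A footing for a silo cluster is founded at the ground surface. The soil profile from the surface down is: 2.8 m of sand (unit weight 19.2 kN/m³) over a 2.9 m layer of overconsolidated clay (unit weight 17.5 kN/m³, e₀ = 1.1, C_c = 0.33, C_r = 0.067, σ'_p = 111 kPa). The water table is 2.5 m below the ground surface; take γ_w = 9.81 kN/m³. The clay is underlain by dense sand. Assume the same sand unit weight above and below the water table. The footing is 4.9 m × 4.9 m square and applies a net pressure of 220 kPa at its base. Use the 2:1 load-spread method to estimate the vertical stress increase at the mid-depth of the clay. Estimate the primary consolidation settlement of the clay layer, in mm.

Mid-depth of clay below the ground surface: z = 2.8 + 2.9/2 = 4.25 m.
Total vertical stress at mid-clay: σ_v = 19.2×2.8 + 17.5×1.45 = 79.135 kPa.
Pore pressure: u = 9.81×(4.25 − 2.5) = 17.168 kPa.
Initial effective stress: σ'_0 = σ_v − u = 79.135 − 17.168 = 61.967 kPa.
Stress increase at mid-clay by the 2:1 spreading method:
Δσ = qBL/((B+z)(L+z)) = 220×4.9×4.9/((4.9+4.25)(4.9+4.25)) = 63.092 kPa
Final effective stress: σ'_f = 61.967 + 63.092 = 125.06 kPa.
σ'_f = 125.06 > σ'_p = 111 kPa, so the stress path crosses the preconsolidation pressure — recompression up to σ'_p, then virgin compression beyond:
S_c = H/(1+e₀)·[C_r·log₁₀(σ'_p/σ'_0) + C_c·log₁₀(σ'_f/σ'_p)]
    = 2.9/2.1 × [0.067×log₁₀(111/61.967) + 0.33×log₁₀(125.06/111)]
    = 1.381 × [0.016962 + 0.017092] = 0.04703 m

S_c ≈ 47 mm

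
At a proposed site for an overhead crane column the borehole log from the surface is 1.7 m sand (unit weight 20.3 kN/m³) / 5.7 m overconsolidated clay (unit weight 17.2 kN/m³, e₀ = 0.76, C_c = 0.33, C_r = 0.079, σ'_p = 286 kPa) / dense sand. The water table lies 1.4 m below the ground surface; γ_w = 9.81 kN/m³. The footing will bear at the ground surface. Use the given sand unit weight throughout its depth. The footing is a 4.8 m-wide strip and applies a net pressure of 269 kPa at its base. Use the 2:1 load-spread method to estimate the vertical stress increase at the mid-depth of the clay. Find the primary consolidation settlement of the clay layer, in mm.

S_c ≈ 143 mm

Mid-depth of clay below the ground surface: z = 1.7 + 5.7/2 = 4.55 m.
Total vertical stress at mid-clay: σ_v = 20.3×1.7 + 17.2×2.85 = 83.53 kPa.
Pore pressure: u = 9.81×(4.55 − 1.4) = 30.902 kPa.
Initial effective stress: σ'_0 = σ_v − u = 83.53 − 30.902 = 52.628 kPa.
Stress increase at mid-clay by the 2:1 spreading method:
Δσ = qB/(B+z) = 269×4.8/(4.8+4.55) = 138.1 kPa
Final effective stress: σ'_f = 52.628 + 138.1 = 190.73 kPa.
σ'_f = 190.73 ≤ σ'_p = 286 kPa, so the clay remains overconsolidated and only the recompression index applies:
S_c = C_r·H/(1+e₀)·log₁₀(σ'_f/σ'_0) = 0.079×5.7/1.76×log₁₀(190.73/52.628)
    = 0.25585 × 0.5592 = 0.1431 m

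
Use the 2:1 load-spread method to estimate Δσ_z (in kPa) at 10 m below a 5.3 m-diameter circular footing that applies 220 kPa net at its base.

By the 2:1 method the load spreads at 1 horizontal : 2 vertical, so at depth z the loaded area has grown by z in each plan dimension:
Δσ ≈ qD²/(D+z)² = 220×5.3²/(5.3+10)² = 26.399 kPa

Δσ_z ≈ 26.4 kPa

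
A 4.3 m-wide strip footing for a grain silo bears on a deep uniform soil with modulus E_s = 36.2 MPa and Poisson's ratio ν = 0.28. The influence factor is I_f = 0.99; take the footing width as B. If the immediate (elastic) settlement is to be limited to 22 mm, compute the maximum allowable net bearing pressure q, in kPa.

E_s = 36.2 MPa = 36200 kPa.
S_e = q·B·(1−ν²)/E_s · I_f  ⇒  q = S_e·E_s / (B·(1−ν²)·I_f).
q = 0.022 × 36200 / (4.3 × 0.9216 × 0.99) = 203 kPa

q ≈ 203 kPa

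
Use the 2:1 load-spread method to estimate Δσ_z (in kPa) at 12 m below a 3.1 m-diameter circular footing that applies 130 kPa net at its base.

By the 2:1 method the load spreads at 1 horizontal : 2 vertical, so at depth z the loaded area has grown by z in each plan dimension:
Δσ ≈ qD²/(D+z)² = 130×3.1²/(3.1+12)² = 5.4791 kPa

Δσ_z ≈ 5.48 kPa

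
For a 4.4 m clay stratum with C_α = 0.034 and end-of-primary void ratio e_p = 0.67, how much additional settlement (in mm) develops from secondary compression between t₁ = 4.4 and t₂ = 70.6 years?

Secondary compression: S_s = C_α·H/(1+e_p)·log₁₀(t₂/t₁)
S_s = 0.034×4.4/(1+0.67)×log₁₀(70.6/4.4)
    = 0.08958 × 1.205 = 0.108 m

S_s ≈ 108 mm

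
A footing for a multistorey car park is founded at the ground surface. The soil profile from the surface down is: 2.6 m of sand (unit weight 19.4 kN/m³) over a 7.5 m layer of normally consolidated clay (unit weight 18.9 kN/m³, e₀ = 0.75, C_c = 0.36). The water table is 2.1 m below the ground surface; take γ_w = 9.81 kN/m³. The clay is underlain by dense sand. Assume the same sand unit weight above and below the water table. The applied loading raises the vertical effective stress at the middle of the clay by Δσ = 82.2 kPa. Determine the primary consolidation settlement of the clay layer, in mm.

Mid-depth of clay below the ground surface: z = 2.6 + 7.5/2 = 6.35 m.
Total vertical stress at mid-clay: σ_v = 19.4×2.6 + 18.9×3.75 = 121.31 kPa.
Pore pressure: u = 9.81×(6.35 − 2.1) = 41.693 kPa.
Initial effective stress: σ'_0 = σ_v − u = 121.31 − 41.693 = 79.617 kPa.
Final effective stress: σ'_f = σ'_0 + Δσ = 79.617 + 82.2 = 161.82 kPa.
Normally consolidated clay, so the full stress increment lies on the virgin compression line:
S_c = C_c·H/(1+e₀)·log₁₀(σ'_f/σ'_0) = 0.36×7.5/(1+0.75)×log₁₀(161.82/79.617)
    = 1.5429 × 0.30803 = 0.4753 m

S_c ≈ 475 mm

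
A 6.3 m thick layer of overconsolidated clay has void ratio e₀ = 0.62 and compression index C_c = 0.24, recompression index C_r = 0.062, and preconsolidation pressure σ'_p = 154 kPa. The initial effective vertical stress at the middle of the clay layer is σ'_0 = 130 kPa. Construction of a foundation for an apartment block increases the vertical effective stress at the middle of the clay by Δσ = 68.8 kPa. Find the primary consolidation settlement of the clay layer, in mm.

S_c ≈ 121 mm

Final effective stress: σ'_f = 130 + 68.8 = 198.8 kPa.
σ'_f = 198.8 > σ'_p = 154 kPa, so the stress path crosses the preconsolidation pressure — recompression up to σ'_p, then virgin compression beyond:
S_c = H/(1+e₀)·[C_r·log₁₀(σ'_p/σ'_0) + C_c·log₁₀(σ'_f/σ'_p)]
    = 6.3/1.62 × [0.062×log₁₀(154/130) + 0.24×log₁₀(198.8/154)]
    = 3.8889 × [0.0045618 + 0.026615] = 0.1212 m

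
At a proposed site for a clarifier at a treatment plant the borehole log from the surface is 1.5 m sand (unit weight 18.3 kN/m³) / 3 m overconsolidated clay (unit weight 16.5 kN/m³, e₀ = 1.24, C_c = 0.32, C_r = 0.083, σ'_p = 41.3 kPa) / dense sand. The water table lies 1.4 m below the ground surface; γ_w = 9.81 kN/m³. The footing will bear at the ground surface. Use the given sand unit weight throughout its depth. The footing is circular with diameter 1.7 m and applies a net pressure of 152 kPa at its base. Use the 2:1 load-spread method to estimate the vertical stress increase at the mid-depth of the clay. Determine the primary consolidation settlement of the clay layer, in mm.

S_c ≈ 63.9 mm

Mid-depth of clay below the ground surface: z = 1.5 + 3/2 = 3 m.
Total vertical stress at mid-clay: σ_v = 18.3×1.5 + 16.5×1.5 = 52.2 kPa.
Pore pressure: u = 9.81×(3 − 1.4) = 15.696 kPa.
Initial effective stress: σ'_0 = σ_v − u = 52.2 − 15.696 = 36.504 kPa.
Stress increase at mid-clay by the 2:1 spreading method:
Δσ ≈ qD²/(D+z)² = 152×1.7²/(1.7+3)² = 19.886 kPa
Final effective stress: σ'_f = 36.504 + 19.886 = 56.39 kPa.
σ'_f = 56.39 > σ'_p = 41.3 kPa, so the stress path crosses the preconsolidation pressure — recompression up to σ'_p, then virgin compression beyond:
S_c = H/(1+e₀)·[C_r·log₁₀(σ'_p/σ'_0) + C_c·log₁₀(σ'_f/σ'_p)]
    = 3/2.24 × [0.083×log₁₀(41.3/36.504) + 0.32×log₁₀(56.39/41.3)]
    = 1.3393 × [0.0044496 + 0.043281] = 0.06393 m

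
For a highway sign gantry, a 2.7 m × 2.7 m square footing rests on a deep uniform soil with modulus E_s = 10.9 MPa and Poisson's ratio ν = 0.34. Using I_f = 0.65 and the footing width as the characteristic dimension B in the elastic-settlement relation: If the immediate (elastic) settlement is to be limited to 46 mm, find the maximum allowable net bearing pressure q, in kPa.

E_s = 10.9 MPa = 10900 kPa.
S_e = q·B·(1−ν²)/E_s · I_f  ⇒  q = S_e·E_s / (B·(1−ν²)·I_f).
q = 0.046 × 10900 / (2.7 × 0.8844 × 0.65) = 323 kPa

q ≈ 323 kPa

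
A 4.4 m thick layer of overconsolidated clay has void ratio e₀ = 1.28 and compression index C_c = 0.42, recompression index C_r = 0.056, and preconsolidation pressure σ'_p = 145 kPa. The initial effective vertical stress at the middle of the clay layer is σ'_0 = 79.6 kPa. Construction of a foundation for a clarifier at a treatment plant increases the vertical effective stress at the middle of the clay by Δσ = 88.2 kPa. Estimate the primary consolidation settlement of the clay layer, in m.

Final effective stress: σ'_f = 79.6 + 88.2 = 167.8 kPa.
σ'_f = 167.8 > σ'_p = 145 kPa, so the stress path crosses the preconsolidation pressure — recompression up to σ'_p, then virgin compression beyond:
S_c = H/(1+e₀)·[C_r·log₁₀(σ'_p/σ'_0) + C_c·log₁₀(σ'_f/σ'_p)]
    = 4.4/2.28 × [0.056×log₁₀(145/79.6) + 0.42×log₁₀(167.8/145)]
    = 1.9298 × [0.014585 + 0.026638] = 0.07955 m

S_c ≈ 0.0796 m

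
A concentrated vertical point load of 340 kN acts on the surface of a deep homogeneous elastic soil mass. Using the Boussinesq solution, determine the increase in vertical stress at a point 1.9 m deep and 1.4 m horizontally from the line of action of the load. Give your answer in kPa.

Δσ_z ≈ 15.2 kPa

Boussinesq vertical stress below a point load on an elastic half-space:
Δσ_z = 3P/(2πz²) · [1 + (r/z)²]^(−5/2)
r/z = 1.4/1.9 = 0.73684; [1+(r/z)²]^(−5/2) = 0.33817.
Δσ_z = 3×340/(2π×1.9²) × 0.33817 = 44.969 × 0.33817 = 15.21 kPa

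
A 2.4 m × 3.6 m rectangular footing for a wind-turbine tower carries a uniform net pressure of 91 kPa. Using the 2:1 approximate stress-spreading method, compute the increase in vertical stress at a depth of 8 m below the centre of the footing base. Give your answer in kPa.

Δσ_z ≈ 6.52 kPa

By the 2:1 method the load spreads at 1 horizontal : 2 vertical, so at depth z the loaded area has grown by z in each plan dimension:
Δσ = qBL/((B+z)(L+z)) = 91×2.4×3.6/((2.4+8)(3.6+8)) = 6.5172 kPa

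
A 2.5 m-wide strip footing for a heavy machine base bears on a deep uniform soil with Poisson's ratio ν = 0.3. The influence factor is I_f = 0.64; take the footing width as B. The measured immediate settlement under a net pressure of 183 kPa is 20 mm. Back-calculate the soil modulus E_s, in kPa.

E_s ≈ 13300 kPa

S_e = q·B·(1−ν²)/E_s · I_f  ⇒  E_s = q·B·(1−ν²)·I_f / S_e.
E_s = 183 × 2.5 × 0.91 × 0.64 / 0.02 = 13320 kPa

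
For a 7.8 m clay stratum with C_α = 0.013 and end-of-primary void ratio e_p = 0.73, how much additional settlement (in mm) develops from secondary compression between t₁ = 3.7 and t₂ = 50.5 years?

S_s ≈ 66.5 mm

Secondary compression: S_s = C_α·H/(1+e_p)·log₁₀(t₂/t₁)
S_s = 0.013×7.8/(1+0.73)×log₁₀(50.5/3.7)
    = 0.05861 × 1.135 = 0.06653 m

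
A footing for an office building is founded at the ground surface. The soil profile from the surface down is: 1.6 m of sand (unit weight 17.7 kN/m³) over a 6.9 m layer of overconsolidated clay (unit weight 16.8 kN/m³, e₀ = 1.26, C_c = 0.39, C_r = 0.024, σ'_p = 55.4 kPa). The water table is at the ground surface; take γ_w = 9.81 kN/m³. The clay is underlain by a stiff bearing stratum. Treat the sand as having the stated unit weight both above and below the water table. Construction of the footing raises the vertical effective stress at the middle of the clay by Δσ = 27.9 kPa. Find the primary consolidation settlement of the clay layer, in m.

S_c ≈ 0.0928 m

Mid-depth of clay below the ground surface: z = 1.6 + 6.9/2 = 5.05 m.
Total vertical stress at mid-clay: σ_v = 17.7×1.6 + 16.8×3.45 = 86.28 kPa.
Pore pressure: u = 9.81×(5.05 − 0) = 49.541 kPa.
Initial effective stress: σ'_0 = σ_v − u = 86.28 − 49.541 = 36.739 kPa.
Final effective stress: σ'_f = 36.739 + 27.9 = 64.639 kPa.
σ'_f = 64.639 > σ'_p = 55.4 kPa, so the stress path crosses the preconsolidation pressure — recompression up to σ'_p, then virgin compression beyond:
S_c = H/(1+e₀)·[C_r·log₁₀(σ'_p/σ'_0) + C_c·log₁₀(σ'_f/σ'_p)]
    = 6.9/2.26 × [0.024×log₁₀(55.4/36.739) + 0.39×log₁₀(64.639/55.4)]
    = 3.0531 × [0.0042812 + 0.026124] = 0.09283 m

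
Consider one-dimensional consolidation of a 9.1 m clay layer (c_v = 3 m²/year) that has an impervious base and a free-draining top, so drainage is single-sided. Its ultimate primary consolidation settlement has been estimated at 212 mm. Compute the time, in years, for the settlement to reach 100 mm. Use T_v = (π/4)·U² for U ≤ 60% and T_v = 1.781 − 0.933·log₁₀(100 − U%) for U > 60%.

t ≈ 4.82 years

Drainage path length: H_d = H = 9.1 m (single drainage).
U = S(t)/S_ult = 100/212 = 0.4717.
U ≤ 60%: T_v = (π/4)·U² = (π/4)×0.4717² = 0.17475.
t = T_v·H_d²/c_v = 0.17475×9.1²/3 = 4.824 years.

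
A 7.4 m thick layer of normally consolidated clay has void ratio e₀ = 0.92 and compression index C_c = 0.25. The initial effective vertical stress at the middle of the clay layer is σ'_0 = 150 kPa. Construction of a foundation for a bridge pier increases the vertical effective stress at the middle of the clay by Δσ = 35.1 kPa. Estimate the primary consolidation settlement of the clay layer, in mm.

Final effective stress: σ'_f = σ'_0 + Δσ = 150 + 35.1 = 185.1 kPa.
Normally consolidated clay, so the full stress increment lies on the virgin compression line:
S_c = C_c·H/(1+e₀)·log₁₀(σ'_f/σ'_0) = 0.25×7.4/(1+0.92)×log₁₀(185.1/150)
    = 0.96354 × 0.091315 = 0.08799 m

S_c ≈ 88 mm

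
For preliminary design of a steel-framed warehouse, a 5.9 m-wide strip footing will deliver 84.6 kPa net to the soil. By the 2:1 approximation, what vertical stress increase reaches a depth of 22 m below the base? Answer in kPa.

Δσ_z ≈ 17.9 kPa

By the 2:1 method the load spreads at 1 horizontal : 2 vertical, so at depth z the loaded area has grown by z in each plan dimension:
Δσ = qB/(B+z) = 84.6×5.9/(5.9+22) = 17.89 kPa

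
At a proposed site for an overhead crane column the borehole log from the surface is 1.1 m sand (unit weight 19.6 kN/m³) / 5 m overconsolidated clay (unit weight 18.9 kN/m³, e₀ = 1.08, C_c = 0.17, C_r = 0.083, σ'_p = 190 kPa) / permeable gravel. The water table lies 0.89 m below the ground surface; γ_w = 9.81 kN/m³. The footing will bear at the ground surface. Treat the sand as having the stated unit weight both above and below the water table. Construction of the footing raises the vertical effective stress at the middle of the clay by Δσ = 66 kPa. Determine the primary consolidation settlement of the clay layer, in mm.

S_c ≈ 81.5 mm

Mid-depth of clay below the ground surface: z = 1.1 + 5/2 = 3.6 m.
Total vertical stress at mid-clay: σ_v = 19.6×1.1 + 18.9×2.5 = 68.81 kPa.
Pore pressure: u = 9.81×(3.6 − 0.89) = 26.585 kPa.
Initial effective stress: σ'_0 = σ_v − u = 68.81 − 26.585 = 42.225 kPa.
Final effective stress: σ'_f = 42.225 + 66 = 108.22 kPa.
σ'_f = 108.22 ≤ σ'_p = 190 kPa, so the clay remains overconsolidated and only the recompression index applies:
S_c = C_r·H/(1+e₀)·log₁₀(σ'_f/σ'_0) = 0.083×5/2.08×log₁₀(108.22/42.225)
    = 0.19952 × 0.40874 = 0.08155 m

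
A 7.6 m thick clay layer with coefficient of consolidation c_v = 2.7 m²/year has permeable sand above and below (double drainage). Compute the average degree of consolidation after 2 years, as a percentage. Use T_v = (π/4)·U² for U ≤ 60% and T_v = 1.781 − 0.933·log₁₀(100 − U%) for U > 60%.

Drainage path length: H_d = H/2 = 3.8 m (double drainage).
T_v = c_v·t/H_d² = 2.7×2/3.8² = 0.37396.
T_v = 0.37396 corresponds to the U > 60% branch:
U = 1 − 10^((1.781 − T_v)/0.933)/100 = 0.6778

U ≈ 67.8 %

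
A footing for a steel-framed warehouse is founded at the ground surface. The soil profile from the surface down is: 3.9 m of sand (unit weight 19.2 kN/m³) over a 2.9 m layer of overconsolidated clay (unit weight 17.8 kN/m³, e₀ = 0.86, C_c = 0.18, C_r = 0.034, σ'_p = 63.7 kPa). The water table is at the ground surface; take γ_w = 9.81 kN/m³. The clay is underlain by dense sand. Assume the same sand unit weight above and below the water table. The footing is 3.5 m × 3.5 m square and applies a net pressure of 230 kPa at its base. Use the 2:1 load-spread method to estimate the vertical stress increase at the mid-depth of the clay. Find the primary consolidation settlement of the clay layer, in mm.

S_c ≈ 40.4 mm

Mid-depth of clay below the ground surface: z = 3.9 + 2.9/2 = 5.35 m.
Total vertical stress at mid-clay: σ_v = 19.2×3.9 + 17.8×1.45 = 100.69 kPa.
Pore pressure: u = 9.81×(5.35 − 0) = 52.483 kPa.
Initial effective stress: σ'_0 = σ_v − u = 100.69 − 52.483 = 48.207 kPa.
Stress increase at mid-clay by the 2:1 spreading method:
Δσ = qBL/((B+z)(L+z)) = 230×3.5×3.5/((3.5+5.35)(3.5+5.35)) = 35.973 kPa
Final effective stress: σ'_f = 48.207 + 35.973 = 84.18 kPa.
σ'_f = 84.18 > σ'_p = 63.7 kPa, so the stress path crosses the preconsolidation pressure — recompression up to σ'_p, then virgin compression beyond:
S_c = H/(1+e₀)·[C_r·log₁₀(σ'_p/σ'_0) + C_c·log₁₀(σ'_f/σ'_p)]
    = 2.9/1.86 × [0.034×log₁₀(63.7/48.207) + 0.18×log₁₀(84.18/63.7)]
    = 1.5591 × [0.004115 + 0.021793] = 0.04039 m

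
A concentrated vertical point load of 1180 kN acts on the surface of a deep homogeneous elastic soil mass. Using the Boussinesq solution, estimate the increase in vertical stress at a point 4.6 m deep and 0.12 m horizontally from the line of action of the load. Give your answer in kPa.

Boussinesq vertical stress below a point load on an elastic half-space:
Δσ_z = 3P/(2πz²) · [1 + (r/z)²]^(−5/2)
r/z = 0.12/4.6 = 0.026087; [1+(r/z)²]^(−5/2) = 0.9983.
Δσ_z = 3×1180/(2π×4.6²) × 0.9983 = 26.626 × 0.9983 = 26.58 kPa

Δσ_z ≈ 26.6 kPa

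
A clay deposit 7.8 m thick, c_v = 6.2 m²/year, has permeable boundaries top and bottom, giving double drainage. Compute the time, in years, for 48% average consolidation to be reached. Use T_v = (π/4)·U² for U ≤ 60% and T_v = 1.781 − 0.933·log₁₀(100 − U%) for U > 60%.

Drainage path length: H_d = H/2 = 3.9 m (double drainage).
U ≤ 60%: T_v = (π/4)·U² = (π/4)×0.48² = 0.18096.
t = T_v·H_d²/c_v = 0.18096×3.9²/6.2 = 0.4439 years.

t ≈ 0.444 years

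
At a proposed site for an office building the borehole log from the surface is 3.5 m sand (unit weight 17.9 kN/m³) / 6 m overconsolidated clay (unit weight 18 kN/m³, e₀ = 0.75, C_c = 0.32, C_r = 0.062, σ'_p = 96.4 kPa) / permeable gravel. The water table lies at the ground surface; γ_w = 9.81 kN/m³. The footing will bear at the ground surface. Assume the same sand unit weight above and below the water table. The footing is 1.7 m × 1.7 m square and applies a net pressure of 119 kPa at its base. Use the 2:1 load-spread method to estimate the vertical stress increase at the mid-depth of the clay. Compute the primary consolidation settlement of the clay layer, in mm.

Mid-depth of clay below the ground surface: z = 3.5 + 6/2 = 6.5 m.
Total vertical stress at mid-clay: σ_v = 17.9×3.5 + 18×3 = 116.65 kPa.
Pore pressure: u = 9.81×(6.5 − 0) = 63.765 kPa.
Initial effective stress: σ'_0 = σ_v − u = 116.65 − 63.765 = 52.885 kPa.
Stress increase at mid-clay by the 2:1 spreading method:
Δσ = qBL/((B+z)(L+z)) = 119×1.7×1.7/((1.7+6.5)(1.7+6.5)) = 5.1147 kPa
Final effective stress: σ'_f = 52.885 + 5.1147 = 58 kPa.
σ'_f = 58 ≤ σ'_p = 96.4 kPa, so the clay remains overconsolidated and only the recompression index applies:
S_c = C_r·H/(1+e₀)·log₁₀(σ'_f/σ'_0) = 0.062×6/1.75×log₁₀(58/52.885)
    = 0.21257 × 0.040095 = 0.008523 m

S_c ≈ 8.52 mm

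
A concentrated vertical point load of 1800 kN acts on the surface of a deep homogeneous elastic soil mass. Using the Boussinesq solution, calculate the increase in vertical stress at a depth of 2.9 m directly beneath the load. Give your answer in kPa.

Boussinesq vertical stress below a point load on an elastic half-space:
Δσ_z = 3P/(2πz²) · [1 + (r/z)²]^(−5/2)
r/z = 0/2.9 = 0; [1+(r/z)²]^(−5/2) = 1.
Δσ_z = 3×1800/(2π×2.9²) × 1 = 102.19 × 1 = 102.2 kPa

Δσ_z ≈ 102 kPa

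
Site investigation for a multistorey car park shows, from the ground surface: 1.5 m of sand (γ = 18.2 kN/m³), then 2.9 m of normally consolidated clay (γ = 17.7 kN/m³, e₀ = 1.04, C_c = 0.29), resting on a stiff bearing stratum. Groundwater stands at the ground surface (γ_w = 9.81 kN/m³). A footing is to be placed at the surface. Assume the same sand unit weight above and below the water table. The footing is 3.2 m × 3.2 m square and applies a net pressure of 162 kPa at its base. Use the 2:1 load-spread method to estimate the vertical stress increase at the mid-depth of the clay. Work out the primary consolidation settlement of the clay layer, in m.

S_c ≈ 0.186 m

Mid-depth of clay below the ground surface: z = 1.5 + 2.9/2 = 2.95 m.
Total vertical stress at mid-clay: σ_v = 18.2×1.5 + 17.7×1.45 = 52.965 kPa.
Pore pressure: u = 9.81×(2.95 − 0) = 28.94 kPa.
Initial effective stress: σ'_0 = σ_v − u = 52.965 − 28.94 = 24.025 kPa.
Stress increase at mid-clay by the 2:1 spreading method:
Δσ = qBL/((B+z)(L+z)) = 162×3.2×3.2/((3.2+2.95)(3.2+2.95)) = 43.86 kPa
Final effective stress: σ'_f = σ'_0 + Δσ = 24.025 + 43.86 = 67.885 kPa.
Normally consolidated clay, so the full stress increment lies on the virgin compression line:
S_c = C_c·H/(1+e₀)·log₁₀(σ'_f/σ'_0) = 0.29×2.9/(1+1.04)×log₁₀(67.885/24.025)
    = 0.41225 × 0.45111 = 0.186 m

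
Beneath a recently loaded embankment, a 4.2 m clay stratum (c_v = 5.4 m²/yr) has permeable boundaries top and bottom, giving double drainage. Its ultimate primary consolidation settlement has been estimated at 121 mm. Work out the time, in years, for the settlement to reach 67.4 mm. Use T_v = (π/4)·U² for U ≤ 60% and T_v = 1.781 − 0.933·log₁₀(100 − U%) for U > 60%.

t ≈ 0.199 years

Drainage path length: H_d = H/2 = 2.1 m (double drainage).
U = S(t)/S_ult = 67.4/121 = 0.557.
U ≤ 60%: T_v = (π/4)·U² = (π/4)×0.55702² = 0.24369.
t = T_v·H_d²/c_v = 0.24369×2.1²/5.4 = 0.199 years.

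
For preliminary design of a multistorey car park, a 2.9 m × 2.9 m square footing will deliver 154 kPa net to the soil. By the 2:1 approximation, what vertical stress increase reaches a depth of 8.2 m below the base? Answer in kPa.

Δσ_z ≈ 10.5 kPa

By the 2:1 method the load spreads at 1 horizontal : 2 vertical, so at depth z the loaded area has grown by z in each plan dimension:
Δσ = qBL/((B+z)(L+z)) = 154×2.9×2.9/((2.9+8.2)(2.9+8.2)) = 10.512 kPa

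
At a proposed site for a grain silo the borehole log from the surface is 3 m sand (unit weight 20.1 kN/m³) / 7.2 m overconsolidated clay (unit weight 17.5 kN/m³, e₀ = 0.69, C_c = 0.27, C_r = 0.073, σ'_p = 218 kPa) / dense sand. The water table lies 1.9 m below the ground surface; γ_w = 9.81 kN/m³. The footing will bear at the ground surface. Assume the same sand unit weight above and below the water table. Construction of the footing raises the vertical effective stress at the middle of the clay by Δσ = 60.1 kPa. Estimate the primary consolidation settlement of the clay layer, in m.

S_c ≈ 0.0778 m

Mid-depth of clay below the ground surface: z = 3 + 7.2/2 = 6.6 m.
Total vertical stress at mid-clay: σ_v = 20.1×3 + 17.5×3.6 = 123.3 kPa.
Pore pressure: u = 9.81×(6.6 − 1.9) = 46.107 kPa.
Initial effective stress: σ'_0 = σ_v − u = 123.3 − 46.107 = 77.193 kPa.
Final effective stress: σ'_f = 77.193 + 60.1 = 137.29 kPa.
σ'_f = 137.29 ≤ σ'_p = 218 kPa, so the clay remains overconsolidated and only the recompression index applies:
S_c = C_r·H/(1+e₀)·log₁₀(σ'_f/σ'_0) = 0.073×7.2/1.69×log₁₀(137.29/77.193)
    = 0.31101 × 0.25006 = 0.07777 m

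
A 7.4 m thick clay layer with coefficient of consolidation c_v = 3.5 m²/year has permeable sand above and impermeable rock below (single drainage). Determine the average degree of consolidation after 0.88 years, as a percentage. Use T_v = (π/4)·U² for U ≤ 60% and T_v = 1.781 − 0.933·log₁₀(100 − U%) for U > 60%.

Drainage path length: H_d = H = 7.4 m (single drainage).
T_v = c_v·t/H_d² = 3.5×0.88/7.4² = 0.056245.
T_v = 0.056245 corresponds to the U ≤ 60% branch:
U = √(4T_v/π) = 0.2676

U ≈ 26.8 %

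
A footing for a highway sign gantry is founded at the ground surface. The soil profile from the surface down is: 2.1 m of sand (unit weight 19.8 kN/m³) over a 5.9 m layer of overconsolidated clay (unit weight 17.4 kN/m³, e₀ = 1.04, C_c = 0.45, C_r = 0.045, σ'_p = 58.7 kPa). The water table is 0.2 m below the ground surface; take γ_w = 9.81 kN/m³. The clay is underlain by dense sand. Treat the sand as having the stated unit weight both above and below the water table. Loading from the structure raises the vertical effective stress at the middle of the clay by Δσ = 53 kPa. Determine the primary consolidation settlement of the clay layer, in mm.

S_c ≈ 306 mm

Mid-depth of clay below the ground surface: z = 2.1 + 5.9/2 = 5.05 m.
Total vertical stress at mid-clay: σ_v = 19.8×2.1 + 17.4×2.95 = 92.91 kPa.
Pore pressure: u = 9.81×(5.05 − 0.2) = 47.578 kPa.
Initial effective stress: σ'_0 = σ_v − u = 92.91 − 47.578 = 45.332 kPa.
Final effective stress: σ'_f = 45.332 + 53 = 98.332 kPa.
σ'_f = 98.332 > σ'_p = 58.7 kPa, so the stress path crosses the preconsolidation pressure — recompression up to σ'_p, then virgin compression beyond:
S_c = H/(1+e₀)·[C_r·log₁₀(σ'_p/σ'_0) + C_c·log₁₀(σ'_f/σ'_p)]
    = 5.9/2.04 × [0.045×log₁₀(58.7/45.332) + 0.45×log₁₀(98.332/58.7)]
    = 2.8922 × [0.0050505 + 0.10083] = 0.3062 m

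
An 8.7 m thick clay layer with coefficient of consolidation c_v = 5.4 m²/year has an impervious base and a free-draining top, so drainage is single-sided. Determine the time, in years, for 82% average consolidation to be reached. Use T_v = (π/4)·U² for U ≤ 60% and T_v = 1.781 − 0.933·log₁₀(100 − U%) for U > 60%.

Drainage path length: H_d = H = 8.7 m (single drainage).
U > 60%: T_v = 1.781 − 0.933·log₁₀(100 − 82) = 0.60983.
t = T_v·H_d²/c_v = 0.60983×8.7²/5.4 = 8.548 years.

t ≈ 8.55 years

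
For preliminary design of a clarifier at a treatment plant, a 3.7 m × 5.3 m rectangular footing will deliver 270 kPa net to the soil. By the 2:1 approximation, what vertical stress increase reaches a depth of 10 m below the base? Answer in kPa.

Δσ_z ≈ 25.3 kPa

By the 2:1 method the load spreads at 1 horizontal : 2 vertical, so at depth z the loaded area has grown by z in each plan dimension:
Δσ = qBL/((B+z)(L+z)) = 270×3.7×5.3/((3.7+10)(5.3+10)) = 25.26 kPa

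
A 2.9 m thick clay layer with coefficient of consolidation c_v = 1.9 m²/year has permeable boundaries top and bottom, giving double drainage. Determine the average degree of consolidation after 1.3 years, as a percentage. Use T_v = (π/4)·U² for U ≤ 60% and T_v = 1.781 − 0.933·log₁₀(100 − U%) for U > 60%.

Drainage path length: H_d = H/2 = 1.45 m (double drainage).
T_v = c_v·t/H_d² = 1.9×1.3/1.45² = 1.1748.
T_v = 1.1748 corresponds to the U > 60% branch:
U = 1 − 10^((1.781 − T_v)/0.933)/100 = 0.9554

U ≈ 95.5 %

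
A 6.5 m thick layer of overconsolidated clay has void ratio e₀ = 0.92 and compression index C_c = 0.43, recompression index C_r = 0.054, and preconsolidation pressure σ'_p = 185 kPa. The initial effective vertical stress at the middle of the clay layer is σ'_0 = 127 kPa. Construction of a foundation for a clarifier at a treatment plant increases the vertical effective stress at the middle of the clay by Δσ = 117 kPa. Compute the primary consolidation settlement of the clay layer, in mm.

S_c ≈ 205 mm

Final effective stress: σ'_f = 127 + 117 = 244 kPa.
σ'_f = 244 > σ'_p = 185 kPa, so the stress path crosses the preconsolidation pressure — recompression up to σ'_p, then virgin compression beyond:
S_c = H/(1+e₀)·[C_r·log₁₀(σ'_p/σ'_0) + C_c·log₁₀(σ'_f/σ'_p)]
    = 6.5/1.92 × [0.054×log₁₀(185/127) + 0.43×log₁₀(244/185)]
    = 3.3854 × [0.0088219 + 0.051694] = 0.2049 m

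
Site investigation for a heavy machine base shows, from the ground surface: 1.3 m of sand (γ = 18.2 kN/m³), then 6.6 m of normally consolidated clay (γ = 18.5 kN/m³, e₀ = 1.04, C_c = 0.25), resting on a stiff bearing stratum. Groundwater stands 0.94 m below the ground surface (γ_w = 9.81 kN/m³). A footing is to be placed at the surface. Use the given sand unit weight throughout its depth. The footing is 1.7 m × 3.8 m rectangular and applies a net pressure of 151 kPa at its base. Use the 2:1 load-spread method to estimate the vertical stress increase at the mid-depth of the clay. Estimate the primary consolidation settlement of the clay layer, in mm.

S_c ≈ 113 mm

Mid-depth of clay below the ground surface: z = 1.3 + 6.6/2 = 4.6 m.
Total vertical stress at mid-clay: σ_v = 18.2×1.3 + 18.5×3.3 = 84.71 kPa.
Pore pressure: u = 9.81×(4.6 − 0.94) = 35.905 kPa.
Initial effective stress: σ'_0 = σ_v − u = 84.71 − 35.905 = 48.805 kPa.
Stress increase at mid-clay by the 2:1 spreading method:
Δσ = qBL/((B+z)(L+z)) = 151×1.7×3.8/((1.7+4.6)(3.8+4.6)) = 18.433 kPa
Final effective stress: σ'_f = σ'_0 + Δσ = 48.805 + 18.433 = 67.238 kPa.
Normally consolidated clay, so the full stress increment lies on the virgin compression line:
S_c = C_c·H/(1+e₀)·log₁₀(σ'_f/σ'_0) = 0.25×6.6/(1+1.04)×log₁₀(67.238/48.805)
    = 0.80882 × 0.13915 = 0.1125 m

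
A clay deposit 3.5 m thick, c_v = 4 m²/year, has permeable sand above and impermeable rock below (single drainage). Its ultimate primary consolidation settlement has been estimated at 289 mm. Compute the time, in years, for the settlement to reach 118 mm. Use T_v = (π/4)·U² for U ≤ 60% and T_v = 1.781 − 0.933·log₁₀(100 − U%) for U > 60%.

t ≈ 0.401 years

Drainage path length: H_d = H = 3.5 m (single drainage).
U = S(t)/S_ult = 118/289 = 0.4083.
U ≤ 60%: T_v = (π/4)·U² = (π/4)×0.4083² = 0.13094.
t = T_v·H_d²/c_v = 0.13094×3.5²/4 = 0.401 years.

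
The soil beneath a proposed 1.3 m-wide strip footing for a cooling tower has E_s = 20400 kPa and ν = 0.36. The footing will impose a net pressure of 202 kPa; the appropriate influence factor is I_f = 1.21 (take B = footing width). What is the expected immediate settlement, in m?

S_e ≈ 0.0136 m

Immediate (elastic) settlement: S_e = q·B·(1−ν²)/E_s · I_f.
S_e = 202 × 1.3 × (1 − 0.36²) / 20400 × 1.21
    = 202 × 1.3 × 0.8704 / 20400 × 1.21
    = 0.01356 m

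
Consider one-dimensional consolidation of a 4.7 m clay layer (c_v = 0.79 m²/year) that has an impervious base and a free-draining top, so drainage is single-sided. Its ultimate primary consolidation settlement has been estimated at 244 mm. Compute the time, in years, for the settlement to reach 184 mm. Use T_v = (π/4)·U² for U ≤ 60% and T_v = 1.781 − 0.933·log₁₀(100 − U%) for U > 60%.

Drainage path length: H_d = H = 4.7 m (single drainage).
U = S(t)/S_ult = 184/244 = 0.7541.
U > 60%: T_v = 1.781 − 0.933·log₁₀(100 − 75.41) = 0.48342.
t = T_v·H_d²/c_v = 0.48342×4.7²/0.79 = 13.52 years.

t ≈ 13.5 years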